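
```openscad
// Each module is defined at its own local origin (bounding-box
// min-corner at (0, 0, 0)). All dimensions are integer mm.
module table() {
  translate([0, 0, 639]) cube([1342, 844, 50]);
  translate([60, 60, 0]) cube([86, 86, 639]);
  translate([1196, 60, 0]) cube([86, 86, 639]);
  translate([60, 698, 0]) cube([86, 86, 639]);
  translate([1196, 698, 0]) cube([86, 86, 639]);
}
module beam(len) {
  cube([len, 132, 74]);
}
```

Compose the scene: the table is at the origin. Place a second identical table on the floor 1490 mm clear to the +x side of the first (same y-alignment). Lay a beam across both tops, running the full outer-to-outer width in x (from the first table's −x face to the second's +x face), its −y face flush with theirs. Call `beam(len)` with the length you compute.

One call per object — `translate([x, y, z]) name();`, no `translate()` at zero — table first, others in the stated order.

table();
translate([2832, 0, 0]) table();
translate([0, 0, 689]) beam(4174);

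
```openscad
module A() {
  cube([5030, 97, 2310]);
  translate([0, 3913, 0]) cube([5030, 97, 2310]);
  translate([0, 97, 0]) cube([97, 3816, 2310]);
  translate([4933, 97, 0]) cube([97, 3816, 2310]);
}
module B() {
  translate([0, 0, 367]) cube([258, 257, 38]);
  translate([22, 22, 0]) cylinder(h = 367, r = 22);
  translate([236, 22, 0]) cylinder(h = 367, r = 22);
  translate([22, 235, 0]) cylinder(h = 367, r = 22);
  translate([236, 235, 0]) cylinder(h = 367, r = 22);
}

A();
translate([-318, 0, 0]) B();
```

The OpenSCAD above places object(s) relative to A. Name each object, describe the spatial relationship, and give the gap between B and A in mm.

The stool's nearest face is 60 mm from the house frame's −x face.

A is a house frame. B is a stool. The stool is on the floor beside the house frame on its −x side. The gap between the stool and the house frame is 60 mm.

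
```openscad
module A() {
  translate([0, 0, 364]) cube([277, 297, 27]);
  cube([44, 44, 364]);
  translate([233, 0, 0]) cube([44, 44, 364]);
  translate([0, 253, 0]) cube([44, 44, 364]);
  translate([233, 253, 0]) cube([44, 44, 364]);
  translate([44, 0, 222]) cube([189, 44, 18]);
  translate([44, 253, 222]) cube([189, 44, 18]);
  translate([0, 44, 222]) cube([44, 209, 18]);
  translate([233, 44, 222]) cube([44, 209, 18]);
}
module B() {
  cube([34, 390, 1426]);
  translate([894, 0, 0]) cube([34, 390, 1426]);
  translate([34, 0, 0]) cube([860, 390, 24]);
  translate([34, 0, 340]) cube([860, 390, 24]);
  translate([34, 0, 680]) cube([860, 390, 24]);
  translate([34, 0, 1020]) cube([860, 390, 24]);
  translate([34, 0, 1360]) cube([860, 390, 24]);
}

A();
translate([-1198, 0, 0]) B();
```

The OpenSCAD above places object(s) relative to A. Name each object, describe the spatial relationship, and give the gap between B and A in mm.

The bookshelf's nearest face is 270 mm from the stool's −x face.

A is a stool. B is a bookshelf. The bookshelf is on the floor beside the stool on its −x side. The gap between the bookshelf and the stool is 270 mm.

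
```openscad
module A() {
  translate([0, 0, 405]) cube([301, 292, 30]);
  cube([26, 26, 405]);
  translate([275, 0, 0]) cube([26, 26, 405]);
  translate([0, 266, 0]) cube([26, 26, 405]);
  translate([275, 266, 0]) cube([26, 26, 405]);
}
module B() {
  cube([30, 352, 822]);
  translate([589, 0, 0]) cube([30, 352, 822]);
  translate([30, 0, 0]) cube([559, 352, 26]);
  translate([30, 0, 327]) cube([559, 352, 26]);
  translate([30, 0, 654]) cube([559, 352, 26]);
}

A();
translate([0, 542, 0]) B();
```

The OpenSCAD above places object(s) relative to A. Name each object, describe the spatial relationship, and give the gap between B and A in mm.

The bookshelf's nearest face is 250 mm from the stool's +y face.

A is a stool. B is a bookshelf. The bookshelf is on the floor beside the stool on its +y side. The gap between the bookshelf and the stool is 250 mm.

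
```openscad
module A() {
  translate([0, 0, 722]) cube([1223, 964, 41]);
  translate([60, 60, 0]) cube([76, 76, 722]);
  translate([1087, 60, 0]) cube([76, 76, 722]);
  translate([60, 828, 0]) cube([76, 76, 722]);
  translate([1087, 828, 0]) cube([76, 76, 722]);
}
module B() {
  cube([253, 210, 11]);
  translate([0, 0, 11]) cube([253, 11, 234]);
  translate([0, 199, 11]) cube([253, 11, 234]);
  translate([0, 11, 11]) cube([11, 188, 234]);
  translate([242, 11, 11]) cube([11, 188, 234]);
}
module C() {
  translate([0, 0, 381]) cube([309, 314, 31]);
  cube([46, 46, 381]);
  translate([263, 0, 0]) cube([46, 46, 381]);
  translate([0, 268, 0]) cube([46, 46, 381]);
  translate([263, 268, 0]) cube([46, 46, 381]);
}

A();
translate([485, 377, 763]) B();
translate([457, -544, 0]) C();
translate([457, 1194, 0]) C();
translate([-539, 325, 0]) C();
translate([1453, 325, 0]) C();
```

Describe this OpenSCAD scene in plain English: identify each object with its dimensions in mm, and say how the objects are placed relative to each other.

A is a rectangular dining table. The top is 1223×964×41 mm with its upper surface at z = 763 mm. It stands on four 76×76 mm square legs, each inset 60 mm from the nearest pair of top edges, running from the floor to the underside of the top.

B is an open storage box with external size 253×210×245 mm and wall thickness 11 mm (the base is also 11 mm thick). The base covers the whole footprint; the four walls stand on the base, with the y-facing walls full-width and the x-facing walls fitting between their inner faces.

C is a simple wooden stool: a rectangular seat 309 mm (x) by 314 mm (y), 31 mm thick, top face at z = 412 mm, on four square legs, each 46×46 mm in cross-section. The legs rest on z = 0, each flush with a corner of the seat.

The open box is on top of the table, centred. Four stools sit around the table at the −y, +y, −x, +x sides.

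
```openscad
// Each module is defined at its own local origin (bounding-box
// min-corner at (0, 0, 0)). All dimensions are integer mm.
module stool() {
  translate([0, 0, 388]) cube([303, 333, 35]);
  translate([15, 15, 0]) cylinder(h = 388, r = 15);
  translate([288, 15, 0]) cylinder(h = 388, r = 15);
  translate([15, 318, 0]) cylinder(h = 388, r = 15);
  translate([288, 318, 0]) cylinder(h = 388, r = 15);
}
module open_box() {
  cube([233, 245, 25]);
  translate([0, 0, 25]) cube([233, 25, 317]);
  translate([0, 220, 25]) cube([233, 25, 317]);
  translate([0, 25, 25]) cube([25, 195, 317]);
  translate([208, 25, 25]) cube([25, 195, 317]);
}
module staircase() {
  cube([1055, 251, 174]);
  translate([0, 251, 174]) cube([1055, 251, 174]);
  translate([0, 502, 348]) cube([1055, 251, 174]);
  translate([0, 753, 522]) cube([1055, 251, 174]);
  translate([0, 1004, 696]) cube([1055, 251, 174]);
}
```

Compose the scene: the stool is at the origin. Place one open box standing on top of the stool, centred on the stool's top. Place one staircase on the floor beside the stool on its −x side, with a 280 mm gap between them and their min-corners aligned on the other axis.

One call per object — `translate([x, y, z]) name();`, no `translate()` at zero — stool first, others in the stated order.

stool();
translate([35, 44, 423]) open_box();
translate([-1335, 0, 0]) staircase();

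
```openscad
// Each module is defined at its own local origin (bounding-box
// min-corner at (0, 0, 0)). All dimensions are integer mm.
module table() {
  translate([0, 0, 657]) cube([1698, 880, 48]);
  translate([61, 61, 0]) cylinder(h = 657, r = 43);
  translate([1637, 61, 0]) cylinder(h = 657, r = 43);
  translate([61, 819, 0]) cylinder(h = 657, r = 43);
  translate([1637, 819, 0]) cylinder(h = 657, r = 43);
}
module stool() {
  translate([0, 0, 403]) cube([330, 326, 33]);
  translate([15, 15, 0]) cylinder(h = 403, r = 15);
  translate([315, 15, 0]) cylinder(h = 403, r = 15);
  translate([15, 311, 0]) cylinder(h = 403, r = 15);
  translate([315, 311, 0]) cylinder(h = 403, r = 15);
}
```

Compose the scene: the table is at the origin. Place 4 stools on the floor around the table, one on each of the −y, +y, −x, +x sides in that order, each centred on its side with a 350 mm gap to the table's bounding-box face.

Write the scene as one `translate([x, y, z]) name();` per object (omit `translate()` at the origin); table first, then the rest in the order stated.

table();
translate([684, -676, 0]) stool();
translate([684, 1230, 0]) stool();
translate([-680, 277, 0]) stool();
translate([2048, 277, 0]) stool();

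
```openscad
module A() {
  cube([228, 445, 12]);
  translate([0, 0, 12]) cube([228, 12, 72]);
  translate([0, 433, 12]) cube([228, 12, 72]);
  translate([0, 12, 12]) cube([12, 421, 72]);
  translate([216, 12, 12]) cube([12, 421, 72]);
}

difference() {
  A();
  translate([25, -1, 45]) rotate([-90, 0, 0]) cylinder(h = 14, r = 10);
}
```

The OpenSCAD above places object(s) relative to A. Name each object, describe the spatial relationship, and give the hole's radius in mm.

A is an open box. The open box has a circular hole through its front wall. The hole's radius is 10 mm.

The subtracted cylinder has r = 10 mm.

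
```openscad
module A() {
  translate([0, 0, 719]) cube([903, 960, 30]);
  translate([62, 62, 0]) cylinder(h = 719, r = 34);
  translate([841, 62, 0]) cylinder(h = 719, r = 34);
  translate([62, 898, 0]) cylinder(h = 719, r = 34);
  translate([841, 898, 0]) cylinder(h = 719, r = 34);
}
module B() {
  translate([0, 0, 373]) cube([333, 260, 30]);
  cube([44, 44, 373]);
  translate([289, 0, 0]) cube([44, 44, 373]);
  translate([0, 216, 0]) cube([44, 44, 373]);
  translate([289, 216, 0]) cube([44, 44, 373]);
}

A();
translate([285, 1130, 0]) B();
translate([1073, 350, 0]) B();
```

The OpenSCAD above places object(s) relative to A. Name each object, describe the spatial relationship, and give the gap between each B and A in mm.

Each stool's nearest face is 170 mm from the table's bounding box.

A is a table. B is a stool. Two stools sit around the table at the +y, +x sides. The gap between each stool and the table is 170 mm.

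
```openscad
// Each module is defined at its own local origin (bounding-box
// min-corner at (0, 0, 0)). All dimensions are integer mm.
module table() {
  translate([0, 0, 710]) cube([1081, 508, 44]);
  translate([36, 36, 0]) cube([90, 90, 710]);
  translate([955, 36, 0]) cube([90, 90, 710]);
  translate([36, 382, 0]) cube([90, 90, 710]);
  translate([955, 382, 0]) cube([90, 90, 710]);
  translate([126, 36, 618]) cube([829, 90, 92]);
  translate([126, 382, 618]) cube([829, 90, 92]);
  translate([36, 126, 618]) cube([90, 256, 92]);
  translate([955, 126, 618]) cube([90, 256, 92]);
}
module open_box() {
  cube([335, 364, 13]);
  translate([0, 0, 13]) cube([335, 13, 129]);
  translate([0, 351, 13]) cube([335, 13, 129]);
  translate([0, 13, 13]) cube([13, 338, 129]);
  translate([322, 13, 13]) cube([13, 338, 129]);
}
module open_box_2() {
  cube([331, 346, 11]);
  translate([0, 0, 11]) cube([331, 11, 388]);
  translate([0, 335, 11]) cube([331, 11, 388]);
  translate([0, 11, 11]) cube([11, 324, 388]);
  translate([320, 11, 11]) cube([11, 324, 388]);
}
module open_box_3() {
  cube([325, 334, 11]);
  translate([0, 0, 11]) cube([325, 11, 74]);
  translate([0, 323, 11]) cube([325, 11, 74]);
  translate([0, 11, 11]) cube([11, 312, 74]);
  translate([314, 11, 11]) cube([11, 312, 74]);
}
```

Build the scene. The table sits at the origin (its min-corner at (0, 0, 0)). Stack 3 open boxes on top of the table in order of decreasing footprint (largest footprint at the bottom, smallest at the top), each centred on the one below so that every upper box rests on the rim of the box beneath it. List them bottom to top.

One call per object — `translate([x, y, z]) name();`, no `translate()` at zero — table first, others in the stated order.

table();
translate([373, 72, 754]) open_box();
translate([375, 81, 896]) open_box_2();
translate([378, 87, 1295]) open_box_3();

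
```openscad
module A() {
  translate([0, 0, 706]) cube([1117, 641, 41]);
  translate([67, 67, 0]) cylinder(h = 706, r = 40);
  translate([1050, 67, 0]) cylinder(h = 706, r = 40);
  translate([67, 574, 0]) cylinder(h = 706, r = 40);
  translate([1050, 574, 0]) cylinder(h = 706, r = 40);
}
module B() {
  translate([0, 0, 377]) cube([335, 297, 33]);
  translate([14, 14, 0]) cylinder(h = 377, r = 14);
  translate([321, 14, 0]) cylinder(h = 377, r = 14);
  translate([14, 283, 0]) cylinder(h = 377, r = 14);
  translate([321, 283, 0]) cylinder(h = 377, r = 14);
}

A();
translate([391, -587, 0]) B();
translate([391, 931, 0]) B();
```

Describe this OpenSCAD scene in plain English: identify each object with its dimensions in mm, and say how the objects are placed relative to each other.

A is a rectangular dining table. The top is 1117×641×41 mm with its upper surface at z = 747 mm. It stands on four round legs of 80 mm diameter, each leg's bounding box inset 27 mm from the nearest pair of top edges, running from the floor to the underside of the top.

B is a four-legged stool. The seat is a 335×297×33 mm slab whose top surface is at z = 410 mm; four round legs, each 28 mm in diameter, run from the floor (z = 0) to the underside of the seat, each leg's axis is inset half a diameter from the nearest pair of seat edges (so the leg's bounding box is flush with the corner).

Two stools sit around the table at the −y, +y sides.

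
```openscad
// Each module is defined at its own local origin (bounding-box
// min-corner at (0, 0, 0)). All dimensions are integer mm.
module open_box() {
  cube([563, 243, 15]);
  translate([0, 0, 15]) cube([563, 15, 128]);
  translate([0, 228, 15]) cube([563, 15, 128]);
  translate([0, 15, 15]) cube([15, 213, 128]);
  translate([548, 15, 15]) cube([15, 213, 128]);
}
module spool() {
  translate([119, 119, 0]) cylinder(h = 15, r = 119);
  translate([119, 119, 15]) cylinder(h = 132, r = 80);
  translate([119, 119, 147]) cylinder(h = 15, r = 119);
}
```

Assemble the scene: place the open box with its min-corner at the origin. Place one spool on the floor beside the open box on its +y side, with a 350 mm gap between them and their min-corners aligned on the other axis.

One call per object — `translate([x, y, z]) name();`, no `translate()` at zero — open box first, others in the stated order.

open_box();
translate([0, 593, 0]) spool();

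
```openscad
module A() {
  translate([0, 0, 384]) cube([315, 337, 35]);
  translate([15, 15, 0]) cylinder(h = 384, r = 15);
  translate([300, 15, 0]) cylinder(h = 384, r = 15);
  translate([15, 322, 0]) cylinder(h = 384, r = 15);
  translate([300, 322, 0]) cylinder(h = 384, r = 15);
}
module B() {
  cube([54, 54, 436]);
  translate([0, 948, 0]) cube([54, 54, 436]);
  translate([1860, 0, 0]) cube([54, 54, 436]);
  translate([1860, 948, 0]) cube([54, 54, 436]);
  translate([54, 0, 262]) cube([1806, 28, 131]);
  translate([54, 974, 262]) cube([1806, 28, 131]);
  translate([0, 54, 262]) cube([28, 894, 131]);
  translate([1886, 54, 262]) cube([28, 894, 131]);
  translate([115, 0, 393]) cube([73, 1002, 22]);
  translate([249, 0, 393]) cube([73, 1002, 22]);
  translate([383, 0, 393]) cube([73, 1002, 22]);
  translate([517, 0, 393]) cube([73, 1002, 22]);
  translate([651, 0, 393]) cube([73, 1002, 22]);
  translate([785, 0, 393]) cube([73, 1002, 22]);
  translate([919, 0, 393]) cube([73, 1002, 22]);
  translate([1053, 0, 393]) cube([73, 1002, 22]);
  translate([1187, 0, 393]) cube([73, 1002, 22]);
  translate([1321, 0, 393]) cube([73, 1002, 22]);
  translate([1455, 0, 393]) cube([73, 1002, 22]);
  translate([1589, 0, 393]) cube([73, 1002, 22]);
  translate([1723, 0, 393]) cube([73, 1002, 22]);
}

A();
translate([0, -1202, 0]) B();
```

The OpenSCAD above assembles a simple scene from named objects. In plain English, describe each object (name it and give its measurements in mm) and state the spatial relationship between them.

A is a four-legged stool. The seat is a 315×337×35 mm slab whose top surface is at z = 419 mm; four round legs, each 30 mm in diameter, run from the floor (z = 0) to the underside of the seat, each leg's axis is inset half a diameter from the nearest pair of seat edges (so the leg's bounding box is flush with the corner).

B is a bed frame 1914 mm long (x) by 1002 mm wide (y). Four 54×54 mm corner posts, 436 mm tall, at the corners of the footprint. Four rails of 28 mm thickness and 131 mm height run between adjacent posts with their undersides at z = 262 mm, their outer faces flush with the outside of the frame (the two x-running rails run between the posts' inner faces; the two y-running rails run between the posts' inner faces). 13 slats, each 73 mm wide (x) and 22 mm thick, lie across the top of the two x-running rails, running the full 1002 mm width of the frame in y; the slats are evenly spaced along x between the inner faces of the end posts with equal gaps (rounded down to the nearest mm) at the −x end and between each pair — any rounding remainder accumulates at the +x end.

The bed frame is on the floor beside the stool on its −y side.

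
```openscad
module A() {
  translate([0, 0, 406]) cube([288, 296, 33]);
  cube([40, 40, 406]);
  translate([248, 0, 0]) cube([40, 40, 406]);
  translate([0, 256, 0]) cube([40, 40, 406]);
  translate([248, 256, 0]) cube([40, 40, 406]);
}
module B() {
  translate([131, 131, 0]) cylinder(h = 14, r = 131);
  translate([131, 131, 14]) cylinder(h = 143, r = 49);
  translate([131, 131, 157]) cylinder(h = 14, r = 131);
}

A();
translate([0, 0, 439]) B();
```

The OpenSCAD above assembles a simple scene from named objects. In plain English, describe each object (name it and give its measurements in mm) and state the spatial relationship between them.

A is a four-legged stool. The seat is 288×296 mm, 33 mm thick, top at z = 439 mm. It stands on four square legs, each 40×40 mm in cross-section, from z = 0 to the seat underside, each flush with a corner of the seat.

B is a spool: two coaxial disc flanges of radius 131 mm and thickness 14 mm, joined by a core cylinder of radius 49 mm and height 143 mm. The lower flange rests on z = 0 and the three cylinders share a vertical axis.

The spool is on top of the stool.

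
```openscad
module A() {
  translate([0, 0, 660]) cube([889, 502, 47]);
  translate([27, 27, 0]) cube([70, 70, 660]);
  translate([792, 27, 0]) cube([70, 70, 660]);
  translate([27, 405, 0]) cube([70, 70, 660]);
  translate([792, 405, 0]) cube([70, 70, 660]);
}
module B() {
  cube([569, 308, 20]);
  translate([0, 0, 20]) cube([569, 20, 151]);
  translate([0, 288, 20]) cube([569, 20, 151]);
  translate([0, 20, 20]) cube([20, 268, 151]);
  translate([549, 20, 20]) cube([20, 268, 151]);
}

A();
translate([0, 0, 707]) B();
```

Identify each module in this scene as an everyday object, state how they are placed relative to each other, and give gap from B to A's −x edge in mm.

The open box's min-x is at 0; the table's min-x is 0; gap = 0 mm.

A is a table. B is an open box. The open box is on top of the table. The gap from the open box to the table's −x edge is 0 mm.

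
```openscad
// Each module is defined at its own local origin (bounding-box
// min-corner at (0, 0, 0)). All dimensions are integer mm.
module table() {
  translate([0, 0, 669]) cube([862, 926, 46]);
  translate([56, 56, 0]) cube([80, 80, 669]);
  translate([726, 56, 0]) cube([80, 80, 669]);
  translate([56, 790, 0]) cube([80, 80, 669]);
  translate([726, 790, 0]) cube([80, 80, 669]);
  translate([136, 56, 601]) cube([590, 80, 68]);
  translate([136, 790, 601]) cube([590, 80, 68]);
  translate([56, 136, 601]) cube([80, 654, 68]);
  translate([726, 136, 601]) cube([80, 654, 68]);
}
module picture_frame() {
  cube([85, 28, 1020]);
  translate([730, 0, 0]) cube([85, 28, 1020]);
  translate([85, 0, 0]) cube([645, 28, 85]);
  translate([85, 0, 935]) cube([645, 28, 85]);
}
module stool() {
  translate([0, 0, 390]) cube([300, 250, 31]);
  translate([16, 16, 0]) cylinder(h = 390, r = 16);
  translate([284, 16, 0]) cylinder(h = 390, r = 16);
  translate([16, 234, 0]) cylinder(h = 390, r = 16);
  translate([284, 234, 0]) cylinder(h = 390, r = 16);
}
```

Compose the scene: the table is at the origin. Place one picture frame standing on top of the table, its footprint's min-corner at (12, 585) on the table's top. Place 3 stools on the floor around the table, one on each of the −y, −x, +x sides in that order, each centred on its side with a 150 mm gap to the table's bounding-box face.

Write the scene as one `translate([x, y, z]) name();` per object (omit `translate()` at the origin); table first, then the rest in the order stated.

table();
translate([12, 585, 715]) picture_frame();
translate([281, -400, 0]) stool();
translate([-450, 338, 0]) stool();
translate([1012, 338, 0]) stool();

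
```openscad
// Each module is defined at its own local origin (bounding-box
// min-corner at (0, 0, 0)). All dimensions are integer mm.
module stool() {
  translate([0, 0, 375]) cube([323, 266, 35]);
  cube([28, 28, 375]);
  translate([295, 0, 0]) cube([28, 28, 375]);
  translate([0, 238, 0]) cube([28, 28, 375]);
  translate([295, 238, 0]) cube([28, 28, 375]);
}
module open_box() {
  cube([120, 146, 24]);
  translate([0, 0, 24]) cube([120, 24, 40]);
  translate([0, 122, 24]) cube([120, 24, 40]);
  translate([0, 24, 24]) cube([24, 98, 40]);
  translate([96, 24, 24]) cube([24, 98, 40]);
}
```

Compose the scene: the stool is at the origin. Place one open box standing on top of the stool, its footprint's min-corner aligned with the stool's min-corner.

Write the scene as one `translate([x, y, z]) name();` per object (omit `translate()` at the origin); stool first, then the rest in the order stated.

stool();
translate([0, 0, 410]) open_box();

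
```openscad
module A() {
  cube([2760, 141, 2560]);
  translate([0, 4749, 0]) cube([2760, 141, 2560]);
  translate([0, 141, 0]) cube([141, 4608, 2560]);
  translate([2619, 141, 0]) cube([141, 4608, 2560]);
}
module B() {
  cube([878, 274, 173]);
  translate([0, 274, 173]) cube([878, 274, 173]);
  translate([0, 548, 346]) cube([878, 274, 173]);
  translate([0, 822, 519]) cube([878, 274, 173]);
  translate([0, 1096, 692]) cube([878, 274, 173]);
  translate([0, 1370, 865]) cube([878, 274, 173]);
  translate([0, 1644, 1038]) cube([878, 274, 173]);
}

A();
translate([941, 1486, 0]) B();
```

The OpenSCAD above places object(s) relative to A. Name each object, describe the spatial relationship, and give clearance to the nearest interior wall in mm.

A is a house frame. B is a staircase. The staircase sits inside the house frame, centred. The clearance to the nearest interior wall is 800 mm.

Clearances: x = 800, y = 1345; minimum 800 mm.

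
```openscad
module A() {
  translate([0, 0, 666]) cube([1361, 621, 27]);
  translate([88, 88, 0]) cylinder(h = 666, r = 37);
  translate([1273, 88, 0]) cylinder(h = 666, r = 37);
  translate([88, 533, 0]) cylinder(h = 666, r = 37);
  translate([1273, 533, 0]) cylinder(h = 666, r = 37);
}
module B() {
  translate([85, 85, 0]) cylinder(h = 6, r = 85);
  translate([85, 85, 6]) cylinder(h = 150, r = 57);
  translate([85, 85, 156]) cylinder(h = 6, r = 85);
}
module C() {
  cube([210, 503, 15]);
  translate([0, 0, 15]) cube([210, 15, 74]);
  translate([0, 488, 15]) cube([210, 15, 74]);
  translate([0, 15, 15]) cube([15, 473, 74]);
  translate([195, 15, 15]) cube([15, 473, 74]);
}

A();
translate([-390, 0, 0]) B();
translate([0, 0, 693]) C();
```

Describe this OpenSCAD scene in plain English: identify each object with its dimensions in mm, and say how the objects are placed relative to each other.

A is a table: top 1361 mm (x) × 621 mm (y), 27 mm thick, upper face at z = 693 mm, on four round legs of 74 mm diameter, each leg's bounding box inset 51 mm from the nearest pair of top edges, running from z = 0 to the bottom of the top.

B is a spool: two coaxial disc flanges of radius 85 mm and thickness 6 mm, joined by a core cylinder of radius 57 mm and height 150 mm. The lower flange rests on z = 0 and the three cylinders share a vertical axis.

C is an open-topped rectangular box: outside dimensions 210×503×89 mm, with a uniform wall and base thickness of 15 mm. The base is a full 210×503 slab on the floor; four walls sit on top of the base. The front and back walls (the −y and +y sides) span the full width; the two side walls fit between them.

The spool is on the floor beside the table on its −x side. The open box is on top of the table.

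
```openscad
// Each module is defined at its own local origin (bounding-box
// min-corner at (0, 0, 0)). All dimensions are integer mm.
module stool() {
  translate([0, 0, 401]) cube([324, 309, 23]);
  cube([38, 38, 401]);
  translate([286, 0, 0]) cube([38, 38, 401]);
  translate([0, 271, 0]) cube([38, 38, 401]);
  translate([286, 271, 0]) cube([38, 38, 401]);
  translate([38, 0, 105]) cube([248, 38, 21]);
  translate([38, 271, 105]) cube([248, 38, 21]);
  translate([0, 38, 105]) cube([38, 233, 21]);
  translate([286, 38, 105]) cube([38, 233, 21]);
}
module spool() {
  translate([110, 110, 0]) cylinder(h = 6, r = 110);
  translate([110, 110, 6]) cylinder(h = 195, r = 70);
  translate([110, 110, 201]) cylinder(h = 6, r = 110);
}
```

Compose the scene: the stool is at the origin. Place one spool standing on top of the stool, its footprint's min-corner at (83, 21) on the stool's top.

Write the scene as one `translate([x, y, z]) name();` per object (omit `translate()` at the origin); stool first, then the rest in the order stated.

stool();
translate([83, 21, 424]) spool();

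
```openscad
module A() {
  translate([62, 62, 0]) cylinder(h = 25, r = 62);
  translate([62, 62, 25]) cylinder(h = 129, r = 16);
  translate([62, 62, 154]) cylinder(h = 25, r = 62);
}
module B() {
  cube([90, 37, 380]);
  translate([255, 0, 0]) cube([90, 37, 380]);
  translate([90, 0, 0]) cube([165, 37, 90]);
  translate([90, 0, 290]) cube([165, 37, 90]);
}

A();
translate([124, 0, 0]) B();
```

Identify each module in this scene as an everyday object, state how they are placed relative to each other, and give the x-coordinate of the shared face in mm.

A is a spool. B is a picture frame. The picture frame is against the spool's +x side, with their −y faces flush. The x-coordinate of the shared face is 124 mm.

The spool's +x face and the picture frame's −x face are both at x = 124 mm.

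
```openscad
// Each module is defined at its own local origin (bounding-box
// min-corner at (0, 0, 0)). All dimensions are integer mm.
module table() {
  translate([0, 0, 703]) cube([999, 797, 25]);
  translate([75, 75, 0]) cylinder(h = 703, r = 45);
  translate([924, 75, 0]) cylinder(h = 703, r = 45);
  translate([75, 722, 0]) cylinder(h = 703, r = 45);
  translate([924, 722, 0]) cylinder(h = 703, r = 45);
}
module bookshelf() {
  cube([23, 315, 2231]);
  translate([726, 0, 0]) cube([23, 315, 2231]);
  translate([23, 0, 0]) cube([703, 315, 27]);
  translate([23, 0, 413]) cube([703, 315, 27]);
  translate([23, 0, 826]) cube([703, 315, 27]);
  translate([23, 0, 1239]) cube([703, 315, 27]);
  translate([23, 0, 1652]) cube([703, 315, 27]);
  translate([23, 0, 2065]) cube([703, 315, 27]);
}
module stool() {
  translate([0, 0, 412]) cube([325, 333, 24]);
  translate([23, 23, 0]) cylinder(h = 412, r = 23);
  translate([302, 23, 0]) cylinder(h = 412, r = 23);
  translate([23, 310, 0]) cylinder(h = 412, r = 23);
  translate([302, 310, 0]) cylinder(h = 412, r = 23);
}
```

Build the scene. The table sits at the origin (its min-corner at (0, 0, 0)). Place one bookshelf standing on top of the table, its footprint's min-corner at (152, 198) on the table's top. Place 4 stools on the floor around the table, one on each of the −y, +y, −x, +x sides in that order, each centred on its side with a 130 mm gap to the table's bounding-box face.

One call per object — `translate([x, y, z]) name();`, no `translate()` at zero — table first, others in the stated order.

table();
translate([152, 198, 728]) bookshelf();
translate([337, -463, 0]) stool();
translate([337, 927, 0]) stool();
translate([-455, 232, 0]) stool();
translate([1129, 232, 0]) stool();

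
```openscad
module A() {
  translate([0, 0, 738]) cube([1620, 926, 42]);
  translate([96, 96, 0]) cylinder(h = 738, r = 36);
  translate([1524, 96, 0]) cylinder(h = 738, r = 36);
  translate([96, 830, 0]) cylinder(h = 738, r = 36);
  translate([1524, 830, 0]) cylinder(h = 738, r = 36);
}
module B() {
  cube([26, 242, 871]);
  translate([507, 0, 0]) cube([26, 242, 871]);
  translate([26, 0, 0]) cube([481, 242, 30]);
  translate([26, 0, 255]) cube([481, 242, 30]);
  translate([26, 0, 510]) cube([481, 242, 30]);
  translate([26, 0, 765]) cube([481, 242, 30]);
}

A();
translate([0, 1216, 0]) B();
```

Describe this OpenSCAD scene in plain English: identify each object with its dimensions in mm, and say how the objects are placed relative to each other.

A is a rectangular dining table. The top is 1620×926×42 mm with its upper surface at z = 780 mm. It stands on four round legs of 72 mm diameter, each leg's bounding box inset 60 mm from the nearest pair of top edges, running from the floor to the underside of the top.

B is a bookshelf 533 mm wide overall, 242 mm deep and 871 mm tall. The two sides are 26 mm thick vertical panels. 4 horizontal shelves of 30 mm thickness span between the inner faces of the sides; the lowest shelf sits on the floor and shelves are stacked with a clear vertical gap of 225 mm between each pair.

The bookshelf is on the floor beside the table on its +y side.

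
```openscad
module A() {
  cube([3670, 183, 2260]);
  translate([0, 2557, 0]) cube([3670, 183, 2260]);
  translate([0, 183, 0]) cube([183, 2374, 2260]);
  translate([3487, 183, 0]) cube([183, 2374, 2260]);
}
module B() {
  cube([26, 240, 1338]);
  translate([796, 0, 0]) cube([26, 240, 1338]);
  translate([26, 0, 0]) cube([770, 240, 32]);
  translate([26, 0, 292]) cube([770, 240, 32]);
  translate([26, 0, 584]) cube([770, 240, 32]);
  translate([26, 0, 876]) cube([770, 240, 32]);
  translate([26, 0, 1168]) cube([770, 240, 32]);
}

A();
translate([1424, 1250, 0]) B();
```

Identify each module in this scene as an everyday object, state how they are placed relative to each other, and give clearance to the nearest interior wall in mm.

A is a house frame. B is a bookshelf. The bookshelf sits inside the house frame, centred. The clearance to the nearest interior wall is 1067 mm.

Clearances: x = 1241, y = 1067; minimum 1067 mm.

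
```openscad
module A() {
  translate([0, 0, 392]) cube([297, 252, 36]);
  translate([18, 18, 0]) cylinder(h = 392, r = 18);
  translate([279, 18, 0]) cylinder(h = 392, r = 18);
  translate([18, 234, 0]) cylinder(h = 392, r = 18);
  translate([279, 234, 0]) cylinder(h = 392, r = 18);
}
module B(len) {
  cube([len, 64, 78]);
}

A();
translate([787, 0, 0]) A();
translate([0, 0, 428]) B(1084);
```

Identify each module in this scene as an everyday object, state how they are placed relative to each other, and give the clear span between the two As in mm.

A is a stool. B is a beam. A beam spans the tops of two stools. The clear span between the two stools is 490 mm.

Second stool starts at x = 787; first ends at x = 297; clear span = 787 − 297 = 490 mm.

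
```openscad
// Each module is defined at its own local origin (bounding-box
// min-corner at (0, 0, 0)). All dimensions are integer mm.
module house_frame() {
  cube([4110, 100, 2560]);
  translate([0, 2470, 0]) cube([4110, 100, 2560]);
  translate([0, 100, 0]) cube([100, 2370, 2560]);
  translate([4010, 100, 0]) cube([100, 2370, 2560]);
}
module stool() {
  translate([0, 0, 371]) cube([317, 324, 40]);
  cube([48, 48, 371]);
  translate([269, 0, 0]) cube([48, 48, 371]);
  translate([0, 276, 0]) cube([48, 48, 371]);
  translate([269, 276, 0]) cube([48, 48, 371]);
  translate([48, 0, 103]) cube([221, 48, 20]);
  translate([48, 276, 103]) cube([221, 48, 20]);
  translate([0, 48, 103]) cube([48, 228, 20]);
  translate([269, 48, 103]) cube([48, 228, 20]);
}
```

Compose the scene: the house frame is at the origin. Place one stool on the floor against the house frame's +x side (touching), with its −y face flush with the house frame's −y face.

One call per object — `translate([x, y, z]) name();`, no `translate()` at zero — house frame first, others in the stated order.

house_frame();
translate([4110, 0, 0]) stool();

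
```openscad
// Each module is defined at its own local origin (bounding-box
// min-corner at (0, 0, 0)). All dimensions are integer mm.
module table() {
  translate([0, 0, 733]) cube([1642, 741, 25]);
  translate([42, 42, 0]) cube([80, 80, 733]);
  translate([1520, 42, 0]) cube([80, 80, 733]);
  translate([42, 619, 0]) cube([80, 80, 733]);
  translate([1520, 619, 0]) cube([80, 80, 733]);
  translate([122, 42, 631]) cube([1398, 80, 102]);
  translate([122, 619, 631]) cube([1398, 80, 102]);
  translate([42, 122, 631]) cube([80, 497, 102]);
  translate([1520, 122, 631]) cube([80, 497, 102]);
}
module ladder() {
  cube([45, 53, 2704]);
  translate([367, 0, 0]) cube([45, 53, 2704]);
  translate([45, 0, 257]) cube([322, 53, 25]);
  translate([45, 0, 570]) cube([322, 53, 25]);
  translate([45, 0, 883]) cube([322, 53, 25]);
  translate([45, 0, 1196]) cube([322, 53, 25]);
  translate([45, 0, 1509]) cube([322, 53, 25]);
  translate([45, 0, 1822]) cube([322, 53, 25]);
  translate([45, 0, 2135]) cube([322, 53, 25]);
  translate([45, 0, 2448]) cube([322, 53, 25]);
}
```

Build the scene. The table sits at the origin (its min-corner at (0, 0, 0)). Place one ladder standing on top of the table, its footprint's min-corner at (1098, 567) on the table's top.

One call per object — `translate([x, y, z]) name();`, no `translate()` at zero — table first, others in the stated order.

table();
translate([1098, 567, 758]) ladder();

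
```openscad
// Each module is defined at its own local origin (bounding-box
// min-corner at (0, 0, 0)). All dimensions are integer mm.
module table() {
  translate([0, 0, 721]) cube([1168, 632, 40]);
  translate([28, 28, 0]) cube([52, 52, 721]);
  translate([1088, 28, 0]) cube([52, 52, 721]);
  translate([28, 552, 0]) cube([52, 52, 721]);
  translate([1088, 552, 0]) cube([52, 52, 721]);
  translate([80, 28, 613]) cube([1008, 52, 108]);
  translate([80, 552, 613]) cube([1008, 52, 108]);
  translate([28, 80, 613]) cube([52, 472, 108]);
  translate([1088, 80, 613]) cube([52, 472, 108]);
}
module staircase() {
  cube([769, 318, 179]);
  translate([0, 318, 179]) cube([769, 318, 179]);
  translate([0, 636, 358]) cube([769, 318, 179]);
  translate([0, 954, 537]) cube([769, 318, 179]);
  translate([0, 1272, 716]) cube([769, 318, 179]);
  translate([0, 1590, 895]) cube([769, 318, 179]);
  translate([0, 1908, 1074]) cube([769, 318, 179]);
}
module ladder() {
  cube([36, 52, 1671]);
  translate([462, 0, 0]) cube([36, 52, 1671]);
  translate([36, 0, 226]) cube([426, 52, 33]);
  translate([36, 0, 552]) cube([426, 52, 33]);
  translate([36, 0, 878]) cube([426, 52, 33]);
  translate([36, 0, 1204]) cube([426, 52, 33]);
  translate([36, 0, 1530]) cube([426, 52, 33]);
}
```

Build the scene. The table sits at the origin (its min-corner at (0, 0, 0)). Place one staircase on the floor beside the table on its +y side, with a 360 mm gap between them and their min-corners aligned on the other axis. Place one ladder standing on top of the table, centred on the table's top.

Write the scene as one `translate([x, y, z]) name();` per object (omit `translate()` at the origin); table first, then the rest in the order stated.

table();
translate([0, 992, 0]) staircase();
translate([335, 290, 761]) ladder();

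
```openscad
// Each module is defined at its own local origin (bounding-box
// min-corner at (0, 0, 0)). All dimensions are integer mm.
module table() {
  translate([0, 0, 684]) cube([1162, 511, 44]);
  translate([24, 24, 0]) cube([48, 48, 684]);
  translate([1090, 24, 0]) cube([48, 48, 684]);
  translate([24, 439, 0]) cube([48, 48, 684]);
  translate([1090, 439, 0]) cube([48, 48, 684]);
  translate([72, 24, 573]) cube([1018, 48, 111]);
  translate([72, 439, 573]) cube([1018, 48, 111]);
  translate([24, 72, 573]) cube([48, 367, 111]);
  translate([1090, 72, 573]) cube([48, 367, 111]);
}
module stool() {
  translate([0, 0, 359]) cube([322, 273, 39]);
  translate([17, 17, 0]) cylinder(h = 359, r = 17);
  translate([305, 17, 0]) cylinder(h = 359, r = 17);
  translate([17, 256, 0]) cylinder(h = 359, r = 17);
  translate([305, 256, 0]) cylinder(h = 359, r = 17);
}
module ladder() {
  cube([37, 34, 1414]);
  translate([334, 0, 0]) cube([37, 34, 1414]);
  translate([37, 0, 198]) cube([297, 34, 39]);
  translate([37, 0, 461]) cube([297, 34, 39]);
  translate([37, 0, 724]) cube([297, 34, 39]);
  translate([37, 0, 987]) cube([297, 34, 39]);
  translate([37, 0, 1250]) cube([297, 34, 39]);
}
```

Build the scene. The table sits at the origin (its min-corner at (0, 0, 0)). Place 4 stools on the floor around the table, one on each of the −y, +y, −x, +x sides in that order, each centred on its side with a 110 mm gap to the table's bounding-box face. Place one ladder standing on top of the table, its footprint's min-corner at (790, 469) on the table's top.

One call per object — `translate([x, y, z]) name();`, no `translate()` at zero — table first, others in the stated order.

table();
translate([420, -383, 0]) stool();
translate([420, 621, 0]) stool();
translate([-432, 119, 0]) stool();
translate([1272, 119, 0]) stool();
translate([790, 469, 728]) ladder();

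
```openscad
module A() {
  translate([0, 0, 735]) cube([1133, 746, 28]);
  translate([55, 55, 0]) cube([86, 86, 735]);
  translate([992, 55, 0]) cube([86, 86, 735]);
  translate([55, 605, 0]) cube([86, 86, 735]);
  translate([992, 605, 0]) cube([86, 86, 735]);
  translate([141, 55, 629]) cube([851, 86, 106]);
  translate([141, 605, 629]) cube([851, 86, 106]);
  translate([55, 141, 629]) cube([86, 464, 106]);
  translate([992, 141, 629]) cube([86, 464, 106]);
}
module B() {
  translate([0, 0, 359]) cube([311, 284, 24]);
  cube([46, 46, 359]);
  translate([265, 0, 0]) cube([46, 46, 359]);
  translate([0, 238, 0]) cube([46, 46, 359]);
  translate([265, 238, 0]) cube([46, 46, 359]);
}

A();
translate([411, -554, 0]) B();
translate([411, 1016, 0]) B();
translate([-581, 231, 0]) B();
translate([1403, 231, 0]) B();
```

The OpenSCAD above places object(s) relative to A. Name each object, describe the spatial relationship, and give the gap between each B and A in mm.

A is a table. B is a stool. Four stools sit around the table at the −y, +y, −x, +x sides. The gap between each stool and the table is 270 mm.

Each stool's nearest face is 270 mm from the table's bounding box.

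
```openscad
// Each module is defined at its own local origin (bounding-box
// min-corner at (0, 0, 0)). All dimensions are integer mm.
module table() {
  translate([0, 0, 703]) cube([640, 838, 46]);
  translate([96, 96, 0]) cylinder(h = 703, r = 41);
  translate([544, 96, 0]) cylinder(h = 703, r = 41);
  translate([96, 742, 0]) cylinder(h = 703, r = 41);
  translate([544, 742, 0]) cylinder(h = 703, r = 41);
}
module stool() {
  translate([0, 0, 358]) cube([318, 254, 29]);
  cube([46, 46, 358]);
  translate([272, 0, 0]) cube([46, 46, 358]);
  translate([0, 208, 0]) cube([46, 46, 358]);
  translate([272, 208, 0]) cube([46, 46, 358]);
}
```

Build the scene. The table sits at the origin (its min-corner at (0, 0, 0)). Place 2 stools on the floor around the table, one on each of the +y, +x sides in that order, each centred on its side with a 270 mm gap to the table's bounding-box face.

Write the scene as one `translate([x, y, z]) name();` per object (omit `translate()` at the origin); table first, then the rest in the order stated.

table();
translate([161, 1108, 0]) stool();
translate([910, 292, 0]) stool();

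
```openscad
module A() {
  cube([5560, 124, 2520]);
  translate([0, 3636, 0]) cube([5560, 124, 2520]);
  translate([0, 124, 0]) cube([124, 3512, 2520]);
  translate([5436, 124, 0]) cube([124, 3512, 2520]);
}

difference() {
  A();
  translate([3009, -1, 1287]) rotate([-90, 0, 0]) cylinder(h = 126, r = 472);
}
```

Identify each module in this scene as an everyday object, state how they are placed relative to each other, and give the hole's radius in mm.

A is a house frame. The house frame has a circular hole through its front wall. The hole's radius is 472 mm.

The subtracted cylinder has r = 472 mm.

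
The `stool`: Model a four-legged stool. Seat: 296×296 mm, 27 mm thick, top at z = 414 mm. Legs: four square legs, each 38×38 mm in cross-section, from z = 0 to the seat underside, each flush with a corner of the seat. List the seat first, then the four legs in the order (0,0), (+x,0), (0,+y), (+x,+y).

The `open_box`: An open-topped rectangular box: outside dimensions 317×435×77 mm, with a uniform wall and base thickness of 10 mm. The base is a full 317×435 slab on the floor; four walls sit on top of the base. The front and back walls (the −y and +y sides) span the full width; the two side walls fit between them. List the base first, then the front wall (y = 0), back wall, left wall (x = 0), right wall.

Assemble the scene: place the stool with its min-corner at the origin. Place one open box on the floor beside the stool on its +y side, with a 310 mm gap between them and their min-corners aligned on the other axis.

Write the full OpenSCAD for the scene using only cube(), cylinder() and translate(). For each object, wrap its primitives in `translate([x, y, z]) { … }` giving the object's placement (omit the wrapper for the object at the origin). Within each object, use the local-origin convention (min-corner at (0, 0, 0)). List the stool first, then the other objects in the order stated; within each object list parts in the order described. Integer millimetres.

translate([0, 0, 387]) cube([296, 296, 27]);
cube([38, 38, 387]);
translate([258, 0, 0]) cube([38, 38, 387]);
translate([0, 258, 0]) cube([38, 38, 387]);
translate([258, 258, 0]) cube([38, 38, 387]);
translate([0, 606, 0]) {
  cube([317, 435, 10]);
  translate([0, 0, 10]) cube([317, 10, 67]);
  translate([0, 425, 10]) cube([317, 10, 67]);
  translate([0, 10, 10]) cube([10, 415, 67]);
  translate([307, 10, 10]) cube([10, 415, 67]);
}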